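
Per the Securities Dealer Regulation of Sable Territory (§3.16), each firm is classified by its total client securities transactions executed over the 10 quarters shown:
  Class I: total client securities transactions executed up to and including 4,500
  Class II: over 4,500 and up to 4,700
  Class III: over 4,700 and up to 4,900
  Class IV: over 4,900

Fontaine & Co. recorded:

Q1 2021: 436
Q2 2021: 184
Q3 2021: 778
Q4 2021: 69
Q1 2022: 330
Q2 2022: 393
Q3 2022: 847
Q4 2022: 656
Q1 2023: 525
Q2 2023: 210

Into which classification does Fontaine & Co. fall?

Class I

Total client securities transactions executed: 436 + 184 + 778 + 69 + 330 + 393 + 847 + 656 + 525 + 210 = 4,428.
4,428 ≤ 4,500, so Class I applies.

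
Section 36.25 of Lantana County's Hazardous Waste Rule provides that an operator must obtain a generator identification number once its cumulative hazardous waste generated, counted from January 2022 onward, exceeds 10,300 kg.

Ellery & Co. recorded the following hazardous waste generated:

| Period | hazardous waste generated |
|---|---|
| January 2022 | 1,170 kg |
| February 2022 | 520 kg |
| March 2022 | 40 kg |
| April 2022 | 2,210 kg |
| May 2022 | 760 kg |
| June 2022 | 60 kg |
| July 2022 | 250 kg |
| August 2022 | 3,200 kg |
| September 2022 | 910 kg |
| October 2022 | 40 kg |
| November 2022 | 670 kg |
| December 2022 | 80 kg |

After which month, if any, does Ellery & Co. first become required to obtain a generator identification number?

Through January 2022: 1,170 kg
Through February 2022: 1,690 kg
Through March 2022: 1,730 kg
Through April 2022: 3,940 kg
Through May 2022: 4,700 kg
Through June 2022: 4,760 kg
Through July 2022: 5,010 kg
Through August 2022: 8,210 kg
Through September 2022: 9,120 kg
Through October 2022: 9,160 kg
Through November 2022: 9,830 kg
Through December 2022: 9,910 kg
Final cumulative total 9,910 kg ≤ 10,300 kg; the threshold is never exceeded.

Not triggered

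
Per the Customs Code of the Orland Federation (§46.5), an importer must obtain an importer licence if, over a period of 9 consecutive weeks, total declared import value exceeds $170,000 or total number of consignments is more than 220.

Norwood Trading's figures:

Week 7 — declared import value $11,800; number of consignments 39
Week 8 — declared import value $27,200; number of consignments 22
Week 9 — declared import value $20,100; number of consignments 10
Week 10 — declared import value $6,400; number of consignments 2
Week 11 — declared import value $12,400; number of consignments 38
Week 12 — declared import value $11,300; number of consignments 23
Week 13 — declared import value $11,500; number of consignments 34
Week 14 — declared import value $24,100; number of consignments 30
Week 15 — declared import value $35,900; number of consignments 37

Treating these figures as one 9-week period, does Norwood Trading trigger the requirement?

Yes

Total declared import value: $11,800 + $27,200 + $20,100 + $6,400 + $12,400 + $11,300 + $11,500 + $24,100 + $35,900 = $160,700 (≤ $170,000).
Total number of consignments: 39 + 22 + 10 + 2 + 38 + 23 + 34 + 30 + 37 = 235 (> 220).
The test is 'or': at least one threshold is exceeded.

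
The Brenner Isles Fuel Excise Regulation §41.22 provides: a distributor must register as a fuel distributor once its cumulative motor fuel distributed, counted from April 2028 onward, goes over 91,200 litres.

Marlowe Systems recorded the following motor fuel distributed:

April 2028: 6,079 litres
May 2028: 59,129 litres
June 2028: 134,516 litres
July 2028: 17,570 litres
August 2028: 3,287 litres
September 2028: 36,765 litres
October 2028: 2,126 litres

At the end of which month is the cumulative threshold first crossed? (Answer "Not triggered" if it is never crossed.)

June 2028

Through April 2028: 6,079 litres
Through May 2028: 65,208 litres
Through June 2028: 199,724 litres ← exceeds threshold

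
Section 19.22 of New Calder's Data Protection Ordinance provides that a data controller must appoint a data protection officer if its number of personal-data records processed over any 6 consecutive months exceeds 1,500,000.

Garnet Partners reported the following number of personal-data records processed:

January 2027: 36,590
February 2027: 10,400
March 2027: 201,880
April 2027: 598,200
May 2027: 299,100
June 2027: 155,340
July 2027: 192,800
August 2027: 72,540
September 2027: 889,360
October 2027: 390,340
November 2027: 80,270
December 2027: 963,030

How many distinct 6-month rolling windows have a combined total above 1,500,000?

5

January 2027–June 2027: 36,590 + 10,400 + 201,880 + 598,200 + 299,100 + 155,340 = 1,301,510 (under)
February 2027–July 2027: 10,400 + 201,880 + 598,200 + 299,100 + 155,340 + 192,800 = 1,457,720 (under)
March 2027–August 2027: 201,880 + 598,200 + 299,100 + 155,340 + 192,800 + 72,540 = 1,519,860 (over)
April 2027–September 2027: 598,200 + 299,100 + 155,340 + 192,800 + 72,540 + 889,360 = 2,207,340 (over)
May 2027–October 2027: 299,100 + 155,340 + 192,800 + 72,540 + 889,360 + 390,340 = 1,999,480 (over)
June 2027–November 2027: 155,340 + 192,800 + 72,540 + 889,360 + 390,340 + 80,270 = 1,780,650 (over)
July 2027–December 2027: 192,800 + 72,540 + 889,360 + 390,340 + 80,270 + 963,030 = 2,588,340 (over)
5 windows exceed the threshold.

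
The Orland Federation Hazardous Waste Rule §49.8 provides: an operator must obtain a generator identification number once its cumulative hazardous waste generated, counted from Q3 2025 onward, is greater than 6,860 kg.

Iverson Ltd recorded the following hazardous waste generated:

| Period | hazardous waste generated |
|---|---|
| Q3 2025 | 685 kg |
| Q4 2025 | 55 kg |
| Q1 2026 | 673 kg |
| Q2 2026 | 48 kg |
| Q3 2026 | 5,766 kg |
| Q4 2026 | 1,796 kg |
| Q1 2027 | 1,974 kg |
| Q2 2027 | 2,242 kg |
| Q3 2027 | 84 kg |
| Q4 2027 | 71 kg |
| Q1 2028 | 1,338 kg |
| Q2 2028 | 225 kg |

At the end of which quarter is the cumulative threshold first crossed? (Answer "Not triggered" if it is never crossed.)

Q3 2026

Through Q3 2025: 685 kg
Through Q4 2025: 740 kg
Through Q1 2026: 1,413 kg
Through Q2 2026: 1,461 kg
Through Q3 2026: 7,227 kg ← exceeds threshold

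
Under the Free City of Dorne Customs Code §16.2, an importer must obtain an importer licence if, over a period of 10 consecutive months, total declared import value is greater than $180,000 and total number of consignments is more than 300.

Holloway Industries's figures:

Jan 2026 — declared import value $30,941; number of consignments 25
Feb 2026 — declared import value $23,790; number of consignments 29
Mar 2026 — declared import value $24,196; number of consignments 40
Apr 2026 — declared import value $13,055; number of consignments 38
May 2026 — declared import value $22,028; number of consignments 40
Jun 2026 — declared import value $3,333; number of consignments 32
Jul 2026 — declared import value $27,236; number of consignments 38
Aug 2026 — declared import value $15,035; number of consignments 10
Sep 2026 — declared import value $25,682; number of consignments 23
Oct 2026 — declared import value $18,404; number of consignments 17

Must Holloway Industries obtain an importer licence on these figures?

No

Total declared import value: $30,941 + $23,790 + $24,196 + $13,055 + $22,028 + $3,333 + $27,236 + $15,035 + $25,682 + $18,404 = $203,700 (> $180,000).
Total number of consignments: 25 + 29 + 40 + 38 + 40 + 32 + 38 + 10 + 23 + 17 = 292 (≤ 300).
The test is 'and': the rule requires both, and at least one is not exceeded.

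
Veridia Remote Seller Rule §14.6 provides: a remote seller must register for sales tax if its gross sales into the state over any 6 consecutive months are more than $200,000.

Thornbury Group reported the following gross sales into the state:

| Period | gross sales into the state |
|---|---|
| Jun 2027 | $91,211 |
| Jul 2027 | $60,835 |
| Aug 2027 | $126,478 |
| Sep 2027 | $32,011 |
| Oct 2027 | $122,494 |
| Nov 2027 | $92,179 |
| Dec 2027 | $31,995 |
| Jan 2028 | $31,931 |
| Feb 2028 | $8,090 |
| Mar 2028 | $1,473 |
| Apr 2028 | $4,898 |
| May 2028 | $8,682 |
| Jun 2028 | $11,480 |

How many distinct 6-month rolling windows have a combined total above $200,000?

Jun 2027–Nov 2027: $91,211 + $60,835 + $126,478 + $32,011 + $122,494 + $92,179 = $525,208 (over)
Jul 2027–Dec 2027: $60,835 + $126,478 + $32,011 + $122,494 + $92,179 + $31,995 = $465,992 (over)
Aug 2027–Jan 2028: $126,478 + $32,011 + $122,494 + $92,179 + $31,995 + $31,931 = $437,088 (over)
Sep 2027–Feb 2028: $32,011 + $122,494 + $92,179 + $31,995 + $31,931 + $8,090 = $318,700 (over)
Oct 2027–Mar 2028: $122,494 + $92,179 + $31,995 + $31,931 + $8,090 + $1,473 = $288,162 (over)
Nov 2027–Apr 2028: $92,179 + $31,995 + $31,931 + $8,090 + $1,473 + $4,898 = $170,566 (under)
Dec 2027–May 2028: $31,995 + $31,931 + $8,090 + $1,473 + $4,898 + $8,682 = $87,069 (under)
Jan 2028–Jun 2028: $31,931 + $8,090 + $1,473 + $4,898 + $8,682 + $11,480 = $66,554 (under)
5 windows exceed the threshold.

5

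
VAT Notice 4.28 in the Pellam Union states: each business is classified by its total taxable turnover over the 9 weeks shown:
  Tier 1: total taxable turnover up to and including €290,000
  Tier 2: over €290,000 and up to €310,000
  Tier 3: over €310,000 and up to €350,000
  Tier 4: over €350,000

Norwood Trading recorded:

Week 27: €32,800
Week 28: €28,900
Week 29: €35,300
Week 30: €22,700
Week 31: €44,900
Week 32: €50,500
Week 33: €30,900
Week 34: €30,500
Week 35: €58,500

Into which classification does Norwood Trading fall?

Tier 3

Total taxable turnover: €32,800 + €28,900 + €35,300 + €22,700 + €44,900 + €50,500 + €30,900 + €30,500 + €58,500 = €335,000.
€310,000 < €335,000 ≤ €350,000, so Tier 3 applies.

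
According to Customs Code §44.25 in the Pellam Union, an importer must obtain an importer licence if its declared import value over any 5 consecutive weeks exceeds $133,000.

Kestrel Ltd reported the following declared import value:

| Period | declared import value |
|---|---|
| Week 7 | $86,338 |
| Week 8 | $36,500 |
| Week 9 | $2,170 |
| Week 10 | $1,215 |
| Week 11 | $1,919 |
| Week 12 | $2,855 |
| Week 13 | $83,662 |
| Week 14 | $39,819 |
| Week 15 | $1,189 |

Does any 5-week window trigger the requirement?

No

Week 7–Week 11: $86,338 + $36,500 + $2,170 + $1,215 + $1,919 = $128,142 (under)
Week 8–Week 12: $36,500 + $2,170 + $1,215 + $1,919 + $2,855 = $44,659 (under)
Week 9–Week 13: $2,170 + $1,215 + $1,919 + $2,855 + $83,662 = $91,821 (under)
Week 10–Week 14: $1,215 + $1,919 + $2,855 + $83,662 + $39,819 = $129,470 (under)
Week 11–Week 15: $1,919 + $2,855 + $83,662 + $39,819 + $1,189 = $129,444 (under)
No window exceeds $133,000.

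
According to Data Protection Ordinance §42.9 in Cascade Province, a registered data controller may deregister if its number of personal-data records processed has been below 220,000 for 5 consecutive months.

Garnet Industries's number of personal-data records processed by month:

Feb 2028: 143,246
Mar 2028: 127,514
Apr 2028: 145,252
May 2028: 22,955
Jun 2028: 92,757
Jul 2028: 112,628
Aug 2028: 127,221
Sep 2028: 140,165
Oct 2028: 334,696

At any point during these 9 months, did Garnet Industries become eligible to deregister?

Yes

Months below 220,000: Feb 2028, Mar 2028, Apr 2028, May 2028, Jun 2028, Jul 2028, Aug 2028, Sep 2028.
Longest run of consecutive months below the threshold: 8.
8 ≥ 5, so Garnet Industries became eligible.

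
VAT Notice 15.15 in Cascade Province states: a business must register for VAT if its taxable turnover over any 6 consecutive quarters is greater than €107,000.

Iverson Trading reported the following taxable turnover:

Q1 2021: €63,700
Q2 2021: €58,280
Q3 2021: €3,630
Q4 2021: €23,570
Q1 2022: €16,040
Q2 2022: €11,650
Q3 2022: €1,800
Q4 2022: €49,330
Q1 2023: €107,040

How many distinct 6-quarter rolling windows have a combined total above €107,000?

3

Q1 2021–Q2 2022: €63,700 + €58,280 + €3,630 + €23,570 + €16,040 + €11,650 = €176,870 (over)
Q2 2021–Q3 2022: €58,280 + €3,630 + €23,570 + €16,040 + €11,650 + €1,800 = €114,970 (over)
Q3 2021–Q4 2022: €3,630 + €23,570 + €16,040 + €11,650 + €1,800 + €49,330 = €106,020 (under)
Q4 2021–Q1 2023: €23,570 + €16,040 + €11,650 + €1,800 + €49,330 + €107,040 = €209,430 (over)
3 windows exceed the threshold.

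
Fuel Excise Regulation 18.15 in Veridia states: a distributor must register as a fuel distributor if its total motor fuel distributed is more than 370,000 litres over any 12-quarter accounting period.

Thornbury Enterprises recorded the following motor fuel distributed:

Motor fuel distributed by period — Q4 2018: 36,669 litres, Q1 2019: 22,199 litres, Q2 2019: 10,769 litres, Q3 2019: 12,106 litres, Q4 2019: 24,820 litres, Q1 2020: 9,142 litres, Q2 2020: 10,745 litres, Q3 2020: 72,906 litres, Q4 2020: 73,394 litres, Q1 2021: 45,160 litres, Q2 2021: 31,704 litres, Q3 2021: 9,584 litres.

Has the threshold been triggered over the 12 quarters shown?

Total motor fuel distributed: 36,669 litres + 22,199 litres + 10,769 litres + 12,106 litres + 24,820 litres + 9,142 litres + 10,745 litres + 72,906 litres + 73,394 litres + 45,160 litres + 31,704 litres + 9,584 litres = 359,198 litres.
359,198 litres ≤ 370,000 litres, so the threshold is not exceeded.

No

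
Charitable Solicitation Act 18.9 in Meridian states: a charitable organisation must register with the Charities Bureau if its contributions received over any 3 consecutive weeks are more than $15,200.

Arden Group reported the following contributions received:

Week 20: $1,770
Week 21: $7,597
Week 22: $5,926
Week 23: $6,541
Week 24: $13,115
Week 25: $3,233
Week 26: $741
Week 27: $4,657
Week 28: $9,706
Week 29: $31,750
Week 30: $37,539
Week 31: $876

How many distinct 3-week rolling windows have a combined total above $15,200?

Week 20–Week 22: $1,770 + $7,597 + $5,926 = $15,293 (over)
Week 21–Week 23: $7,597 + $5,926 + $6,541 = $20,064 (over)
Week 22–Week 24: $5,926 + $6,541 + $13,115 = $25,582 (over)
Week 23–Week 25: $6,541 + $13,115 + $3,233 = $22,889 (over)
Week 24–Week 26: $13,115 + $3,233 + $741 = $17,089 (over)
Week 25–Week 27: $3,233 + $741 + $4,657 = $8,631 (under)
Week 26–Week 28: $741 + $4,657 + $9,706 = $15,104 (under)
Week 27–Week 29: $4,657 + $9,706 + $31,750 = $46,113 (over)
Week 28–Week 30: $9,706 + $31,750 + $37,539 = $78,995 (over)
Week 29–Week 31: $31,750 + $37,539 + $876 = $70,165 (over)
8 windows exceed the threshold.

8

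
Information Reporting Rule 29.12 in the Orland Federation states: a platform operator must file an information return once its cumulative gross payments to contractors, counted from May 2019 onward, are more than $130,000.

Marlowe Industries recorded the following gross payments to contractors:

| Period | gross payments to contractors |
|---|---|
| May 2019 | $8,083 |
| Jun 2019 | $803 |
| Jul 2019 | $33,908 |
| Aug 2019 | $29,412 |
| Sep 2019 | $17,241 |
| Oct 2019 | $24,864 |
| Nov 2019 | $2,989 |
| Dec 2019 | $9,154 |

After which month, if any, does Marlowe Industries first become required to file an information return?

Through May 2019: $8,083
Through Jun 2019: $8,886
Through Jul 2019: $42,794
Through Aug 2019: $72,206
Through Sep 2019: $89,447
Through Oct 2019: $114,311
Through Nov 2019: $117,300
Through Dec 2019: $126,454
Final cumulative total $126,454 ≤ $130,000; the threshold is never exceeded.

Not triggered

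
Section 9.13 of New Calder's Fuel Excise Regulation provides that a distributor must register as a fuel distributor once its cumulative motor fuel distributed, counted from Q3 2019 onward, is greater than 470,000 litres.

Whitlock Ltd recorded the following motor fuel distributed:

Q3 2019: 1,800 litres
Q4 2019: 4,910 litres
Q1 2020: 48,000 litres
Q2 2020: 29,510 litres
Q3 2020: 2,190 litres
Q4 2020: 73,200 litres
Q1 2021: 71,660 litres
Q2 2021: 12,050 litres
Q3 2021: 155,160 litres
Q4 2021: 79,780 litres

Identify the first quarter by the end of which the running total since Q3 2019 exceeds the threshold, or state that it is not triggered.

Q4 2021

Through Q3 2019: 1,800 litres
Through Q4 2019: 6,710 litres
Through Q1 2020: 54,710 litres
Through Q2 2020: 84,220 litres
Through Q3 2020: 86,410 litres
Through Q4 2020: 159,610 litres
Through Q1 2021: 231,270 litres
Through Q2 2021: 243,320 litres
Through Q3 2021: 398,480 litres
Through Q4 2021: 478,260 litres ← exceeds threshold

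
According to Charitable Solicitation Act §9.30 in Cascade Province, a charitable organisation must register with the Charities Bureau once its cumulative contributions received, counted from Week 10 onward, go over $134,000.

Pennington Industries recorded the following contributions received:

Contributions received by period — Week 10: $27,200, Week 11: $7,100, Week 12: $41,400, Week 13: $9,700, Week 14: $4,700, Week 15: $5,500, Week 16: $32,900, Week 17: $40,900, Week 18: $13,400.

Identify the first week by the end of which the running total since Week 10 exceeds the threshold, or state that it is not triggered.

Through Week 10: $27,200
Through Week 11: $34,300
Through Week 12: $75,700
Through Week 13: $85,400
Through Week 14: $90,100
Through Week 15: $95,600
Through Week 16: $128,500
Through Week 17: $169,400 ← exceeds threshold

Week 17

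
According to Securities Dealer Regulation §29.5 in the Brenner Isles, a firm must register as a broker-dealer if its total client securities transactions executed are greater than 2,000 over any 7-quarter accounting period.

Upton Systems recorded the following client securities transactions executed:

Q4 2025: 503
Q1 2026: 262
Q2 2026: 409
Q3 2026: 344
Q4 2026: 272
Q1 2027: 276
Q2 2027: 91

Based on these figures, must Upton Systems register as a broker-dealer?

Yes

Total client securities transactions executed: 503 + 262 + 409 + 344 + 272 + 276 + 91 = 2,157.
2,157 > 2,000, so the threshold is exceeded.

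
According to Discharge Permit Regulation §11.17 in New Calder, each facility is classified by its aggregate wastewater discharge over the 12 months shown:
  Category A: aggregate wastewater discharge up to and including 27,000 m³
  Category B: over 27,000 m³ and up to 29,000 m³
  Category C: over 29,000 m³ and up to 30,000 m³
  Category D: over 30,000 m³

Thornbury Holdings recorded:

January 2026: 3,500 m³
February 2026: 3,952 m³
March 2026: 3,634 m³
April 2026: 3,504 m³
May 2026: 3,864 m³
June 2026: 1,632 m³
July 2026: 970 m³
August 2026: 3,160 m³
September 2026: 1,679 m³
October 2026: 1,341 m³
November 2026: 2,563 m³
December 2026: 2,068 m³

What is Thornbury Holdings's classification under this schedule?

Category D

Aggregate wastewater discharge: 3,500 m³ + 3,952 m³ + 3,634 m³ + 3,504 m³ + 3,864 m³ + 1,632 m³ + 970 m³ + 3,160 m³ + 1,679 m³ + 1,341 m³ + 2,563 m³ + 2,068 m³ = 31,867 m³.
31,867 m³ > 30,000 m³, so Category D applies.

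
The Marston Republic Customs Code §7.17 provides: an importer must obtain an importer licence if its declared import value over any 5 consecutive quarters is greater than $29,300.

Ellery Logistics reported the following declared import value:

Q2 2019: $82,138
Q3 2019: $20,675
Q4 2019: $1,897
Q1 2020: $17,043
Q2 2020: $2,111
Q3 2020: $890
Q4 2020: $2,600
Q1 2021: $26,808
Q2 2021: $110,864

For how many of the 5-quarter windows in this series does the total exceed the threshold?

4

Q2 2019–Q2 2020: $82,138 + $20,675 + $1,897 + $17,043 + $2,111 = $123,864 (over)
Q3 2019–Q3 2020: $20,675 + $1,897 + $17,043 + $2,111 + $890 = $42,616 (over)
Q4 2019–Q4 2020: $1,897 + $17,043 + $2,111 + $890 + $2,600 = $24,541 (under)
Q1 2020–Q1 2021: $17,043 + $2,111 + $890 + $2,600 + $26,808 = $49,452 (over)
Q2 2020–Q2 2021: $2,111 + $890 + $2,600 + $26,808 + $110,864 = $143,273 (over)
4 windows exceed the threshold.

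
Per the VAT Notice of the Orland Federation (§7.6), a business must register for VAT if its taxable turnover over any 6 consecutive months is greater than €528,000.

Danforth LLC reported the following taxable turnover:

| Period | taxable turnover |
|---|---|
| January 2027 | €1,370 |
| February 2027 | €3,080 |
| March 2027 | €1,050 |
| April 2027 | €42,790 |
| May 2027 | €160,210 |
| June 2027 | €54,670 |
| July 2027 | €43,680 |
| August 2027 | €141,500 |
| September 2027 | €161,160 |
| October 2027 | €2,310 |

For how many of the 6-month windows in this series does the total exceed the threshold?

January 2027–June 2027: €1,370 + €3,080 + €1,050 + €42,790 + €160,210 + €54,670 = €263,170 (under)
February 2027–July 2027: €3,080 + €1,050 + €42,790 + €160,210 + €54,670 + €43,680 = €305,480 (under)
March 2027–August 2027: €1,050 + €42,790 + €160,210 + €54,670 + €43,680 + €141,500 = €443,900 (under)
April 2027–September 2027: €42,790 + €160,210 + €54,670 + €43,680 + €141,500 + €161,160 = €604,010 (over)
May 2027–October 2027: €160,210 + €54,670 + €43,680 + €141,500 + €161,160 + €2,310 = €563,530 (over)
2 windows exceed the threshold.

2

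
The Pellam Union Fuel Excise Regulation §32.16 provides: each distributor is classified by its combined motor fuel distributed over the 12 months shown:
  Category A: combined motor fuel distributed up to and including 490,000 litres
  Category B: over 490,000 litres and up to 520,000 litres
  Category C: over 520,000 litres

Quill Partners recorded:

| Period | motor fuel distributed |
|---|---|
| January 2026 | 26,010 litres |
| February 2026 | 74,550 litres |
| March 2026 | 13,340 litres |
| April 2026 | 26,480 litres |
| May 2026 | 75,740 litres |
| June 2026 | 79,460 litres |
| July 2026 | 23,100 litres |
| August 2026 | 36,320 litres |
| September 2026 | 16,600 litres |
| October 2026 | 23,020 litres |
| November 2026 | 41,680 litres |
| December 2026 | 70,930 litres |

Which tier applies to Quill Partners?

Category B

Combined motor fuel distributed: 26,010 litres + 74,550 litres + 13,340 litres + 26,480 litres + 75,740 litres + 79,460 litres + 23,100 litres + 36,320 litres + 16,600 litres + 23,020 litres + 41,680 litres + 70,930 litres = 507,230 litres.
490,000 litres < 507,230 litres ≤ 520,000 litres, so Category B applies.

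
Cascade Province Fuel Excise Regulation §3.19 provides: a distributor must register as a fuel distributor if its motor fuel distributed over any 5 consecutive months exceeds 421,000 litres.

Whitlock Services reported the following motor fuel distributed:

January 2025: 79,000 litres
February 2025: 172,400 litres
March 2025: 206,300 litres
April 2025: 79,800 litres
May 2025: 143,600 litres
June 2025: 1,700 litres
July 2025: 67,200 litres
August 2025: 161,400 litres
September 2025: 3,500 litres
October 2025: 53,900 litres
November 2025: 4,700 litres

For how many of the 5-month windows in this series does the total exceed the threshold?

January 2025–May 2025: 79,000 litres + 172,400 litres + 206,300 litres + 79,800 litres + 143,600 litres = 681,100 litres (over)
February 2025–June 2025: 172,400 litres + 206,300 litres + 79,800 litres + 143,600 litres + 1,700 litres = 603,800 litres (over)
March 2025–July 2025: 206,300 litres + 79,800 litres + 143,600 litres + 1,700 litres + 67,200 litres = 498,600 litres (over)
April 2025–August 2025: 79,800 litres + 143,600 litres + 1,700 litres + 67,200 litres + 161,400 litres = 453,700 litres (over)
May 2025–September 2025: 143,600 litres + 1,700 litres + 67,200 litres + 161,400 litres + 3,500 litres = 377,400 litres (under)
June 2025–October 2025: 1,700 litres + 67,200 litres + 161,400 litres + 3,500 litres + 53,900 litres = 287,700 litres (under)
July 2025–November 2025: 67,200 litres + 161,400 litres + 3,500 litres + 53,900 litres + 4,700 litres = 290,700 litres (under)
4 windows exceed the threshold.

4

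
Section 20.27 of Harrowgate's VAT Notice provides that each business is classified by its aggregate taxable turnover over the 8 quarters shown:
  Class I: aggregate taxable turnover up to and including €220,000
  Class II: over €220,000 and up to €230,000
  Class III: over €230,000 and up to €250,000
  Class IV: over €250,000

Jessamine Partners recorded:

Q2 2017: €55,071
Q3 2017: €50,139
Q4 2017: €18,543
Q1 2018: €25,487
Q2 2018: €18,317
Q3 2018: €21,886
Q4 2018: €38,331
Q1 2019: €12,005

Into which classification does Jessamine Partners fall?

Aggregate taxable turnover: €55,071 + €50,139 + €18,543 + €25,487 + €18,317 + €21,886 + €38,331 + €12,005 = €239,779.
€230,000 < €239,779 ≤ €250,000, so Class III applies.

Class III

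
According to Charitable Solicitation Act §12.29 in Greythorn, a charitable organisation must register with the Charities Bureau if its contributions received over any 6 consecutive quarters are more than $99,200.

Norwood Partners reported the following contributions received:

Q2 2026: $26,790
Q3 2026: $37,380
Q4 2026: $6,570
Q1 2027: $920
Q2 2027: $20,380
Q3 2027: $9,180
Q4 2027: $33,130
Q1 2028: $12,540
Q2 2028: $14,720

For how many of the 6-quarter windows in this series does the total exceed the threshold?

Q2 2026–Q3 2027: $26,790 + $37,380 + $6,570 + $920 + $20,380 + $9,180 = $101,220 (over)
Q3 2026–Q4 2027: $37,380 + $6,570 + $920 + $20,380 + $9,180 + $33,130 = $107,560 (over)
Q4 2026–Q1 2028: $6,570 + $920 + $20,380 + $9,180 + $33,130 + $12,540 = $82,720 (under)
Q1 2027–Q2 2028: $920 + $20,380 + $9,180 + $33,130 + $12,540 + $14,720 = $90,870 (under)
2 windows exceed the threshold.

2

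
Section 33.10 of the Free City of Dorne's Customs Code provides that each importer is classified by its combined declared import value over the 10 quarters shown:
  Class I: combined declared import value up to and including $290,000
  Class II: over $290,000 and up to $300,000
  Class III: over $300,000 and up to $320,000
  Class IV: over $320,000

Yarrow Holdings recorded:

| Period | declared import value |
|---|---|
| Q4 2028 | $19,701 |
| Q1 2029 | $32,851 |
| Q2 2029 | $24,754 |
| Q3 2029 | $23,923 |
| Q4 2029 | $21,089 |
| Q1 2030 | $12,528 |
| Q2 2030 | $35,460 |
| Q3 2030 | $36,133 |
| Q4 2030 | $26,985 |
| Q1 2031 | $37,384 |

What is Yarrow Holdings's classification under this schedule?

Class I

Combined declared import value: $19,701 + $32,851 + $24,754 + $23,923 + $21,089 + $12,528 + $35,460 + $36,133 + $26,985 + $37,384 = $270,808.
$270,808 ≤ $290,000, so Class I applies.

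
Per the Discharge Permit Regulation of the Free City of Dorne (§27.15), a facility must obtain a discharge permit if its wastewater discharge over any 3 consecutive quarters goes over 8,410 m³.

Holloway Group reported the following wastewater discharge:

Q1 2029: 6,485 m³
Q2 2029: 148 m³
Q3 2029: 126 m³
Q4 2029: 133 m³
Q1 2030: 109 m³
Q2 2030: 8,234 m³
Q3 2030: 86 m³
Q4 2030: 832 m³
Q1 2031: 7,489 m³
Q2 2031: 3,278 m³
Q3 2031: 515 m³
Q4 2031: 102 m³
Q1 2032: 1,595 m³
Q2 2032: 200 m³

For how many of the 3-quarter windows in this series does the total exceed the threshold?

Q1 2029–Q3 2029: 6,485 m³ + 148 m³ + 126 m³ = 6,759 m³ (under)
Q2 2029–Q4 2029: 148 m³ + 126 m³ + 133 m³ = 407 m³ (under)
Q3 2029–Q1 2030: 126 m³ + 133 m³ + 109 m³ = 368 m³ (under)
Q4 2029–Q2 2030: 133 m³ + 109 m³ + 8,234 m³ = 8,476 m³ (over)
Q1 2030–Q3 2030: 109 m³ + 8,234 m³ + 86 m³ = 8,429 m³ (over)
Q2 2030–Q4 2030: 8,234 m³ + 86 m³ + 832 m³ = 9,152 m³ (over)
Q3 2030–Q1 2031: 86 m³ + 832 m³ + 7,489 m³ = 8,407 m³ (under)
Q4 2030–Q2 2031: 832 m³ + 7,489 m³ + 3,278 m³ = 11,599 m³ (over)
Q1 2031–Q3 2031: 7,489 m³ + 3,278 m³ + 515 m³ = 11,282 m³ (over)
Q2 2031–Q4 2031: 3,278 m³ + 515 m³ + 102 m³ = 3,895 m³ (under)
Q3 2031–Q1 2032: 515 m³ + 102 m³ + 1,595 m³ = 2,212 m³ (under)
Q4 2031–Q2 2032: 102 m³ + 1,595 m³ + 200 m³ = 1,897 m³ (under)
5 windows exceed the threshold.

5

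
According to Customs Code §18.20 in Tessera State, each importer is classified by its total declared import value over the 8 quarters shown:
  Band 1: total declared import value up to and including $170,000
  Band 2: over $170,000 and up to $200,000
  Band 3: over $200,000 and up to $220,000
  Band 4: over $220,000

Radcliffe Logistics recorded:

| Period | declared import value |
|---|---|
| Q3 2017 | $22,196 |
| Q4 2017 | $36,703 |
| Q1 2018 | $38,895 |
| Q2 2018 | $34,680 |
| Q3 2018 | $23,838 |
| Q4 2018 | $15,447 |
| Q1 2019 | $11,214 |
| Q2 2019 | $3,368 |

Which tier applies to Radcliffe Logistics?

Total declared import value: $22,196 + $36,703 + $38,895 + $34,680 + $23,838 + $15,447 + $11,214 + $3,368 = $186,341.
$170,000 < $186,341 ≤ $200,000, so Band 2 applies.

Band 2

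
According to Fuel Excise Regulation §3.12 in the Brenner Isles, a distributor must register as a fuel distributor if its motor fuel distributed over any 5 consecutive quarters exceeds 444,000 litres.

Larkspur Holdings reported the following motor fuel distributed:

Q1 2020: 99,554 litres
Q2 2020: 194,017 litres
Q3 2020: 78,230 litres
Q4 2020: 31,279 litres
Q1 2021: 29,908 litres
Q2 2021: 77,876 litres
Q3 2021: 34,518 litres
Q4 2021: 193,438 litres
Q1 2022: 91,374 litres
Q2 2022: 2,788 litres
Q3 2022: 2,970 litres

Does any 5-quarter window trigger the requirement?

Q1 2020–Q1 2021: 99,554 litres + 194,017 litres + 78,230 litres + 31,279 litres + 29,908 litres = 432,988 litres (under)
Q2 2020–Q2 2021: 194,017 litres + 78,230 litres + 31,279 litres + 29,908 litres + 77,876 litres = 411,310 litres (under)
Q3 2020–Q3 2021: 78,230 litres + 31,279 litres + 29,908 litres + 77,876 litres + 34,518 litres = 251,811 litres (under)
Q4 2020–Q4 2021: 31,279 litres + 29,908 litres + 77,876 litres + 34,518 litres + 193,438 litres = 367,019 litres (under)
Q1 2021–Q1 2022: 29,908 litres + 77,876 litres + 34,518 litres + 193,438 litres + 91,374 litres = 427,114 litres (under)
Q2 2021–Q2 2022: 77,876 litres + 34,518 litres + 193,438 litres + 91,374 litres + 2,788 litres = 399,994 litres (under)
Q3 2021–Q3 2022: 34,518 litres + 193,438 litres + 91,374 litres + 2,788 litres + 2,970 litres = 325,088 litres (under)
No window exceeds 444,000 litres.

No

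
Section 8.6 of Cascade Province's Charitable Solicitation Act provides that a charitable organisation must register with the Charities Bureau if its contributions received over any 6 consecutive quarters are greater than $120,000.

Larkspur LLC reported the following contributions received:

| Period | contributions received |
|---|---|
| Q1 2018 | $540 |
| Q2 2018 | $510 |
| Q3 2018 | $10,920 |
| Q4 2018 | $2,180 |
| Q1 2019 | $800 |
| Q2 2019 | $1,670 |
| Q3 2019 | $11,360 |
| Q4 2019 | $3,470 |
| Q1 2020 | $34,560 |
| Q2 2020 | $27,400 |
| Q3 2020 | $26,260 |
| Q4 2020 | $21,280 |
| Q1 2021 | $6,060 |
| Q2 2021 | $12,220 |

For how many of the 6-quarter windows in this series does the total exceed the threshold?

2

Q1 2018–Q2 2019: $540 + $510 + $10,920 + $2,180 + $800 + $1,670 = $16,620 (under)
Q2 2018–Q3 2019: $510 + $10,920 + $2,180 + $800 + $1,670 + $11,360 = $27,440 (under)
Q3 2018–Q4 2019: $10,920 + $2,180 + $800 + $1,670 + $11,360 + $3,470 = $30,400 (under)
Q4 2018–Q1 2020: $2,180 + $800 + $1,670 + $11,360 + $3,470 + $34,560 = $54,040 (under)
Q1 2019–Q2 2020: $800 + $1,670 + $11,360 + $3,470 + $34,560 + $27,400 = $79,260 (under)
Q2 2019–Q3 2020: $1,670 + $11,360 + $3,470 + $34,560 + $27,400 + $26,260 = $104,720 (under)
Q3 2019–Q4 2020: $11,360 + $3,470 + $34,560 + $27,400 + $26,260 + $21,280 = $124,330 (over)
Q4 2019–Q1 2021: $3,470 + $34,560 + $27,400 + $26,260 + $21,280 + $6,060 = $119,030 (under)
Q1 2020–Q2 2021: $34,560 + $27,400 + $26,260 + $21,280 + $6,060 + $12,220 = $127,780 (over)
2 windows exceed the threshold.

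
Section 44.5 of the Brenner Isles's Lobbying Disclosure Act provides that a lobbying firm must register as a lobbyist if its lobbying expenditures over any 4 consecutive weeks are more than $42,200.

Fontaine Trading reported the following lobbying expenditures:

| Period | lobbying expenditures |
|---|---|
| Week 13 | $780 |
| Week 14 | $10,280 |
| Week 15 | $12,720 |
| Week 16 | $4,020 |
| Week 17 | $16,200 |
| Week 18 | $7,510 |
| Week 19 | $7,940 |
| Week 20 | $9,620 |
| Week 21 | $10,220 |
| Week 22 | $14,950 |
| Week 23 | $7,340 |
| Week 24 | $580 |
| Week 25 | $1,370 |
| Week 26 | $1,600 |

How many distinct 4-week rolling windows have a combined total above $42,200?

Week 13–Week 16: $780 + $10,280 + $12,720 + $4,020 = $27,800 (under)
Week 14–Week 17: $10,280 + $12,720 + $4,020 + $16,200 = $43,220 (over)
Week 15–Week 18: $12,720 + $4,020 + $16,200 + $7,510 = $40,450 (under)
Week 16–Week 19: $4,020 + $16,200 + $7,510 + $7,940 = $35,670 (under)
Week 17–Week 20: $16,200 + $7,510 + $7,940 + $9,620 = $41,270 (under)
Week 18–Week 21: $7,510 + $7,940 + $9,620 + $10,220 = $35,290 (under)
Week 19–Week 22: $7,940 + $9,620 + $10,220 + $14,950 = $42,730 (over)
Week 20–Week 23: $9,620 + $10,220 + $14,950 + $7,340 = $42,130 (under)
Week 21–Week 24: $10,220 + $14,950 + $7,340 + $580 = $33,090 (under)
Week 22–Week 25: $14,950 + $7,340 + $580 + $1,370 = $24,240 (under)
Week 23–Week 26: $7,340 + $580 + $1,370 + $1,600 = $10,890 (under)
2 windows exceed the threshold.

2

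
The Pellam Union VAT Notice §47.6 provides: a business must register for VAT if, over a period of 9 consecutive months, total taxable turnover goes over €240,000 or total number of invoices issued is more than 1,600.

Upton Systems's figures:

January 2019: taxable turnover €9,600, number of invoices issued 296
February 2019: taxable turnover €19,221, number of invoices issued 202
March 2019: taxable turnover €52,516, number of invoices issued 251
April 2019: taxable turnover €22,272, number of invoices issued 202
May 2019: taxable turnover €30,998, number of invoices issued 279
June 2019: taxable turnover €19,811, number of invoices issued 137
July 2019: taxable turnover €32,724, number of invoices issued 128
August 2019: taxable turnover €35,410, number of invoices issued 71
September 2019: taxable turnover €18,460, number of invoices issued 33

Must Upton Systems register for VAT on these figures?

Total taxable turnover: €9,600 + €19,221 + €52,516 + €22,272 + €30,998 + €19,811 + €32,724 + €35,410 + €18,460 = €241,012 (> €240,000).
Total number of invoices issued: 296 + 202 + 251 + 202 + 279 + 137 + 128 + 71 + 33 = 1,599 (≤ 1,600).
The test is 'or': at least one threshold is exceeded.

Yes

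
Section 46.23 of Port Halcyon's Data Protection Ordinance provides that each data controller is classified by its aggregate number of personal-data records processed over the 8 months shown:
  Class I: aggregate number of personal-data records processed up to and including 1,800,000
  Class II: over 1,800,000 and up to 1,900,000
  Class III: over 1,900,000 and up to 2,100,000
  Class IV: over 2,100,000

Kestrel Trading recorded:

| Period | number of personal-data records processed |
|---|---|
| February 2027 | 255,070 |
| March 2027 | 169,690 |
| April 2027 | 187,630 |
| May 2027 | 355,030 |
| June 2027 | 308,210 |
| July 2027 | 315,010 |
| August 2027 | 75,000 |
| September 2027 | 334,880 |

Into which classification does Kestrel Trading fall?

Class III

Aggregate number of personal-data records processed: 255,070 + 169,690 + 187,630 + 355,030 + 308,210 + 315,010 + 75,000 + 334,880 = 2,000,520.
1,900,000 < 2,000,520 ≤ 2,100,000, so Class III applies.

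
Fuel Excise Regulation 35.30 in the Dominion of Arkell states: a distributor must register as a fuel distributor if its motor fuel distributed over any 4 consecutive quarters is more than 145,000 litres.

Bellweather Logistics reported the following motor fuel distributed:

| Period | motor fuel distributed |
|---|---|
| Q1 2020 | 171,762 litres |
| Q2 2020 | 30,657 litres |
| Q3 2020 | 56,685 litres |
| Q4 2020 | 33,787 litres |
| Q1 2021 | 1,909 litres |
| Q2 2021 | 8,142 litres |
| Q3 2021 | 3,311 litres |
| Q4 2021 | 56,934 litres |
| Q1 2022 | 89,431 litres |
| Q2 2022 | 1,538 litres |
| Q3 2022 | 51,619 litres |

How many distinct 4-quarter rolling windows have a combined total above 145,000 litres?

Q1 2020–Q4 2020: 171,762 litres + 30,657 litres + 56,685 litres + 33,787 litres = 292,891 litres (over)
Q2 2020–Q1 2021: 30,657 litres + 56,685 litres + 33,787 litres + 1,909 litres = 123,038 litres (under)
Q3 2020–Q2 2021: 56,685 litres + 33,787 litres + 1,909 litres + 8,142 litres = 100,523 litres (under)
Q4 2020–Q3 2021: 33,787 litres + 1,909 litres + 8,142 litres + 3,311 litres = 47,149 litres (under)
Q1 2021–Q4 2021: 1,909 litres + 8,142 litres + 3,311 litres + 56,934 litres = 70,296 litres (under)
Q2 2021–Q1 2022: 8,142 litres + 3,311 litres + 56,934 litres + 89,431 litres = 157,818 litres (over)
Q3 2021–Q2 2022: 3,311 litres + 56,934 litres + 89,431 litres + 1,538 litres = 151,214 litres (over)
Q4 2021–Q3 2022: 56,934 litres + 89,431 litres + 1,538 litres + 51,619 litres = 199,522 litres (over)
4 windows exceed the threshold.

4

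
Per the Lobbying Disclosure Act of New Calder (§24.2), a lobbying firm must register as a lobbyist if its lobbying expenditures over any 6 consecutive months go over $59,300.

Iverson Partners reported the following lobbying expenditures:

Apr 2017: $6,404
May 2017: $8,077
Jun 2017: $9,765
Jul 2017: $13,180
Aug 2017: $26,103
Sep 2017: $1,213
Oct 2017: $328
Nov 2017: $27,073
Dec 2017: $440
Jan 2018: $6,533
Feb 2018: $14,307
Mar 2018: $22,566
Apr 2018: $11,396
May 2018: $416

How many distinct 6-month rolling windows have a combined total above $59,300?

6

Apr 2017–Sep 2017: $6,404 + $8,077 + $9,765 + $13,180 + $26,103 + $1,213 = $64,742 (over)
May 2017–Oct 2017: $8,077 + $9,765 + $13,180 + $26,103 + $1,213 + $328 = $58,666 (under)
Jun 2017–Nov 2017: $9,765 + $13,180 + $26,103 + $1,213 + $328 + $27,073 = $77,662 (over)
Jul 2017–Dec 2017: $13,180 + $26,103 + $1,213 + $328 + $27,073 + $440 = $68,337 (over)
Aug 2017–Jan 2018: $26,103 + $1,213 + $328 + $27,073 + $440 + $6,533 = $61,690 (over)
Sep 2017–Feb 2018: $1,213 + $328 + $27,073 + $440 + $6,533 + $14,307 = $49,894 (under)
Oct 2017–Mar 2018: $328 + $27,073 + $440 + $6,533 + $14,307 + $22,566 = $71,247 (over)
Nov 2017–Apr 2018: $27,073 + $440 + $6,533 + $14,307 + $22,566 + $11,396 = $82,315 (over)
Dec 2017–May 2018: $440 + $6,533 + $14,307 + $22,566 + $11,396 + $416 = $55,658 (under)
6 windows exceed the threshold.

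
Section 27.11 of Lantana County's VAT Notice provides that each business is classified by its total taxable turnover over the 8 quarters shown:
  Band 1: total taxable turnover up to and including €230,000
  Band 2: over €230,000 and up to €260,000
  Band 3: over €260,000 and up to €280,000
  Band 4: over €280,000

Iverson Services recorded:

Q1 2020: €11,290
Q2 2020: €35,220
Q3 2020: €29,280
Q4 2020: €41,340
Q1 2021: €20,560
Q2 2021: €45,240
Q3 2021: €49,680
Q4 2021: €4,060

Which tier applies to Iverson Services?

Band 2

Total taxable turnover: €11,290 + €35,220 + €29,280 + €41,340 + €20,560 + €45,240 + €49,680 + €4,060 = €236,670.
€230,000 < €236,670 ≤ €260,000, so Band 2 applies.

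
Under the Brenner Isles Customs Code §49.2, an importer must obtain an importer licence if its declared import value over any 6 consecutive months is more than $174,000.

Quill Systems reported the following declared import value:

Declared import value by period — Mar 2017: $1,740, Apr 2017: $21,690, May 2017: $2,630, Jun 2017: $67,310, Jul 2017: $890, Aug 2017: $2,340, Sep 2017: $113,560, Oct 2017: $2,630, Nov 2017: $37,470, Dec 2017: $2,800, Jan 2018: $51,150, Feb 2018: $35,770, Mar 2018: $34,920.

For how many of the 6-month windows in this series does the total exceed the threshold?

Mar 2017–Aug 2017: $1,740 + $21,690 + $2,630 + $67,310 + $890 + $2,340 = $96,600 (under)
Apr 2017–Sep 2017: $21,690 + $2,630 + $67,310 + $890 + $2,340 + $113,560 = $208,420 (over)
May 2017–Oct 2017: $2,630 + $67,310 + $890 + $2,340 + $113,560 + $2,630 = $189,360 (over)
Jun 2017–Nov 2017: $67,310 + $890 + $2,340 + $113,560 + $2,630 + $37,470 = $224,200 (over)
Jul 2017–Dec 2017: $890 + $2,340 + $113,560 + $2,630 + $37,470 + $2,800 = $159,690 (under)
Aug 2017–Jan 2018: $2,340 + $113,560 + $2,630 + $37,470 + $2,800 + $51,150 = $209,950 (over)
Sep 2017–Feb 2018: $113,560 + $2,630 + $37,470 + $2,800 + $51,150 + $35,770 = $243,380 (over)
Oct 2017–Mar 2018: $2,630 + $37,470 + $2,800 + $51,150 + $35,770 + $34,920 = $164,740 (under)
5 windows exceed the threshold.

5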